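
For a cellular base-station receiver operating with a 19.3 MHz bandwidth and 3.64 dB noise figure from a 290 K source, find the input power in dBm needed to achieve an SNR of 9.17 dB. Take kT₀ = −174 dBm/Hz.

−88.3 dBm

Sensitivity = −174 + 10 log₁₀(B) + NF + SNR_min
= −174 + 72.86 + 3.64 + 9.17
= −88.33 dBm → −88.3 dBm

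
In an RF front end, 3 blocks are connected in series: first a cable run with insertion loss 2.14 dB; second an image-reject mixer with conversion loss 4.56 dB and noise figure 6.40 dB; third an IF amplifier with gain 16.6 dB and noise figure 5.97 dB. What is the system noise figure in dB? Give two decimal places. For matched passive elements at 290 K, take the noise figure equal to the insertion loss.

Convert to linear (a loss of L dB is a gain of −L dB): F_i = 10^(NF_i/10), G_i = 10^(G_i,dB/10)
  Stage 1: F_1 = 10^(2.14/10) = 1.637, G_1 = 10^(−2.14/10) = 0.6109
  Stage 2: F_2 = 10^(6.40/10) = 4.365, G_2 = 10^(−4.56/10) = 0.3499
  Stage 3: F_3 = 10^(5.97/10) = 3.954, G_3 = 10^(16.6/10) = 45.71
Friis cascade:
  F = 1.637 + (4.365 − 1)/0.6109 + (3.954 − 1)/0.2138 = 20.96
NF = 10 log₁₀(20.96) = 13.21 dB

13.21 dB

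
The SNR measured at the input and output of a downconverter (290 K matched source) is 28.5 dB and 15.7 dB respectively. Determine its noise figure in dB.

12.8 dB

NF (dB) = SNR_in(dB) − SNR_out(dB) when the source is at T₀
NF = 28.5 − 15.7 = 12.8 dB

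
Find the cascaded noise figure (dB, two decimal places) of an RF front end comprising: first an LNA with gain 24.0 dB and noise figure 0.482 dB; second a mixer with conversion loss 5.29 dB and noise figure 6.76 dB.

Convert to linear (a loss of L dB is a gain of −L dB): F_i = 10^(NF_i/10), G_i = 10^(G_i,dB/10)
  Stage 1: F_1 = 10^(0.482/10) = 1.117, G_1 = 10^(24.0/10) = 251.2
  Stage 2: F_2 = 10^(6.76/10) = 4.742, G_2 = 10^(−5.29/10) = 0.2958
Friis cascade:
  F = 1.117 + (4.742 − 1)/251.2 = 1.132
NF = 10 log₁₀(1.132) = 0.54 dB

0.54 dB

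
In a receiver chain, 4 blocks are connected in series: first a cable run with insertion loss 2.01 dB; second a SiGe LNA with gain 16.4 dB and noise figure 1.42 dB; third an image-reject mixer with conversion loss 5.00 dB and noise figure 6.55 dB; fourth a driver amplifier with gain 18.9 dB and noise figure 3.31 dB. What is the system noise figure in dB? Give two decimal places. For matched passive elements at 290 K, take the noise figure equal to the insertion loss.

3.91 dB

Convert to linear (a loss of L dB is a gain of −L dB): F_i = 10^(NF_i/10), G_i = 10^(G_i,dB/10)
  Stage 1: F_1 = 10^(2.01/10) = 1.589, G_1 = 10^(−2.01/10) = 0.6295
  Stage 2: F_2 = 10^(1.42/10) = 1.387, G_2 = 10^(16.4/10) = 43.65
  Stage 3: F_3 = 10^(6.55/10) = 4.519, G_3 = 10^(−5.00/10) = 0.3162
  Stage 4: F_4 = 10^(3.31/10) = 2.143, G_4 = 10^(18.9/10) = 77.62
Friis cascade:
  F = 1.589 + (1.387 − 1)/0.6295 + (4.519 − 1)/27.48 + (2.143 − 1)/8.690 = 2.462
NF = 10 log₁₀(2.462) = 3.91 dB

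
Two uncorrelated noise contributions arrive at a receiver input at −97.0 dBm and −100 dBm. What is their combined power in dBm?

Convert to linear, add, convert back:
P₁ = 2.00×10⁻¹³ W, P₂ = 1.00×10⁻¹³ W
P_tot = 3.00×10⁻¹³ W → 10 log₁₀(P_tot / 10⁻³) = −95.2 dBm

−95.2 dBm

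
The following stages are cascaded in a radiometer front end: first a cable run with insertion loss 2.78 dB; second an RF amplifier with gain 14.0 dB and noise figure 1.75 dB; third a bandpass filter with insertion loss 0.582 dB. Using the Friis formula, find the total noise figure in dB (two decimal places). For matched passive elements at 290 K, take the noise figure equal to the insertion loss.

Convert to linear (a loss of L dB is a gain of −L dB): F_i = 10^(NF_i/10), G_i = 10^(G_i,dB/10)
  Stage 1: F_1 = 10^(2.78/10) = 1.897, G_1 = 10^(−2.78/10) = 0.5272
  Stage 2: F_2 = 10^(1.75/10) = 1.496, G_2 = 10^(14.0/10) = 25.12
  Stage 3: F_3 = 10^(0.582/10) = 1.143, G_3 = 10^(−0.582/10) = 0.8746
Friis cascade:
  F = 1.897 + (1.496 − 1)/0.5272 + (1.143 − 1)/13.24 = 2.849
NF = 10 log₁₀(2.849) = 4.55 dB

4.55 dB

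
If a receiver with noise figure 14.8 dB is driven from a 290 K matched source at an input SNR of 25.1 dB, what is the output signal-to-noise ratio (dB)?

10.3 dB

By definition F = SNR_in/SNR_out, so in dB: SNR_out = SNR_in − NF
SNR_out = 25.1 − 14.8 = 10.3 dB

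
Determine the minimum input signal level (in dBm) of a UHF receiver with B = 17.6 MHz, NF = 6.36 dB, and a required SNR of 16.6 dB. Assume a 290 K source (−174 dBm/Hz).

−78.6 dBm

Sensitivity = −174 + 10 log₁₀(B) + NF + SNR_min
= −174 + 72.46 + 6.36 + 16.6
= −78.58 dBm → −78.6 dBm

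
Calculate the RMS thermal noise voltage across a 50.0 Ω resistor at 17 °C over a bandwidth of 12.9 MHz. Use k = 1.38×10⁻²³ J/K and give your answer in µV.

T = 17 °C + 273.15 = 290.15 K
V_n = √(4kTRB)
4kTRB = 4 × 1.38×10⁻²³ × 290.15 × 5.00×10¹ × 1.29×10⁷ = 1.03×10⁻¹¹ V²
V_n = √(1.03×10⁻¹¹) = 3.21×10⁻⁶ V = 3.21 µV

3.21 µV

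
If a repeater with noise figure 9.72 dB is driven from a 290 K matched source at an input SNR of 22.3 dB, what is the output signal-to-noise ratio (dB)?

By definition F = SNR_in/SNR_out, so in dB: SNR_out = SNR_in − NF
SNR_out = 22.3 − 9.72 = 12.58 dB

12.58 dB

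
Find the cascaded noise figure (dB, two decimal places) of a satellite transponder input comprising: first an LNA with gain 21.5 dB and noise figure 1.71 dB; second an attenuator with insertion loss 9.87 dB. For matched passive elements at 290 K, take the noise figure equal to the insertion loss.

Convert to linear (a loss of L dB is a gain of −L dB): F_i = 10^(NF_i/10), G_i = 10^(G_i,dB/10)
  Stage 1: F_1 = 10^(1.71/10) = 1.483, G_1 = 10^(21.5/10) = 141.3
  Stage 2: F_2 = 10^(9.87/10) = 9.705, G_2 = 10^(−9.87/10) = 0.1030
Friis cascade:
  F = 1.483 + (9.705 − 1)/141.3 = 1.544
NF = 10 log₁₀(1.544) = 1.89 dB

1.89 dB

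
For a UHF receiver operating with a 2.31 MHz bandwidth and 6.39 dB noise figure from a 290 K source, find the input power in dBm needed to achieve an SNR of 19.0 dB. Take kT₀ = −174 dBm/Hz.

−85.0 dBm

Sensitivity = −174 + 10 log₁₀(B) + NF + SNR_min
= −174 + 63.64 + 6.39 + 19.0
= −84.97 dBm → −85.0 dBm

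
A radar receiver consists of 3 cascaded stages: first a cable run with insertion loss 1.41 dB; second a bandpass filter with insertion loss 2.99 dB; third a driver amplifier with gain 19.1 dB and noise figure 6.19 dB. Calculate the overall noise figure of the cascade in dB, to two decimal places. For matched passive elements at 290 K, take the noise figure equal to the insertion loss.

10.59 dB

Convert to linear (a loss of L dB is a gain of −L dB): F_i = 10^(NF_i/10), G_i = 10^(G_i,dB/10)
  Stage 1: F_1 = 10^(1.41/10) = 1.384, G_1 = 10^(−1.41/10) = 0.7228
  Stage 2: F_2 = 10^(2.99/10) = 1.991, G_2 = 10^(−2.99/10) = 0.5023
  Stage 3: F_3 = 10^(6.19/10) = 4.159, G_3 = 10^(19.1/10) = 81.28
Friis cascade:
  F = 1.384 + (1.991 − 1)/0.7228 + (4.159 − 1)/0.3631 = 11.46
NF = 10 log₁₀(11.46) = 10.59 dB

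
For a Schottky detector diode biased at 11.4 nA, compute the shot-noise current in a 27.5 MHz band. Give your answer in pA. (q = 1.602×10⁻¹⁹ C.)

I_n = √(2qI·B)
2qI·B = 2 × 1.602×10⁻¹⁹ × 1.14×10⁻⁸ × 2.75×10⁷ = 1.00×10⁻¹⁹ A²
I_n = √(1.00×10⁻¹⁹) = 3.17×10⁻¹⁰ A = 317 pA

317 pA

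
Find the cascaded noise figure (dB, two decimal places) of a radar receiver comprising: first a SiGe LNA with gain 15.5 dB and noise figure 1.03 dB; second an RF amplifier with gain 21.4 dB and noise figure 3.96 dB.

1.17 dB

Convert to linear (a loss of L dB is a gain of −L dB): F_i = 10^(NF_i/10), G_i = 10^(G_i,dB/10)
  Stage 1: F_1 = 10^(1.03/10) = 1.268, G_1 = 10^(15.5/10) = 35.48
  Stage 2: F_2 = 10^(3.96/10) = 2.489, G_2 = 10^(21.4/10) = 138.0
Friis cascade:
  F = 1.268 + (2.489 − 1)/35.48 = 1.310
NF = 10 log₁₀(1.310) = 1.17 dB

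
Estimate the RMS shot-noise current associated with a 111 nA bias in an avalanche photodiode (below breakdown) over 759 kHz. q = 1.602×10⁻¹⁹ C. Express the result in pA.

164 pA

I_n = √(2qI·B)
2qI·B = 2 × 1.602×10⁻¹⁹ × 1.11×10⁻⁷ × 7.59×10⁵ = 2.70×10⁻²⁰ A²
I_n = √(2.70×10⁻²⁰) = 1.64×10⁻¹⁰ A = 164 pA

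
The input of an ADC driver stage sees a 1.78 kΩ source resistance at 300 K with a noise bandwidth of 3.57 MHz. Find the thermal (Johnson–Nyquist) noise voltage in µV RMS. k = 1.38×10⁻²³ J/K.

10.3 µV

V_n = √(4kTRB)
4kTRB = 4 × 1.38×10⁻²³ × 300 × 1.78×10³ × 3.57×10⁶ = 1.05×10⁻¹⁰ V²
V_n = √(1.05×10⁻¹⁰) = 1.03×10⁻⁵ V = 10.3 µV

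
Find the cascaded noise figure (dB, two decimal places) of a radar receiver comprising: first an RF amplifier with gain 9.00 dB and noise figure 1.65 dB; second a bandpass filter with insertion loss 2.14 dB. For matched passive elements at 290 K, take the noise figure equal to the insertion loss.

1.88 dB

Convert to linear (a loss of L dB is a gain of −L dB): F_i = 10^(NF_i/10), G_i = 10^(G_i,dB/10)
  Stage 1: F_1 = 10^(1.65/10) = 1.462, G_1 = 10^(9.00/10) = 7.943
  Stage 2: F_2 = 10^(2.14/10) = 1.637, G_2 = 10^(−2.14/10) = 0.6109
Friis cascade:
  F = 1.462 + (1.637 − 1)/7.943 = 1.542
NF = 10 log₁₀(1.542) = 1.88 dB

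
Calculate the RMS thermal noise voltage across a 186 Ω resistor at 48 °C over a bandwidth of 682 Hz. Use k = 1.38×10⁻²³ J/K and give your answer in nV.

T = 48 °C + 273.15 = 321.15 K
V_n = √(4kTRB)
4kTRB = 4 × 1.38×10⁻²³ × 321.15 × 1.86×10² × 6.82×10² = 2.25×10⁻¹⁵ V²
V_n = √(2.25×10⁻¹⁵) = 4.74×10⁻⁸ V = 47.4 nV

47.4 nV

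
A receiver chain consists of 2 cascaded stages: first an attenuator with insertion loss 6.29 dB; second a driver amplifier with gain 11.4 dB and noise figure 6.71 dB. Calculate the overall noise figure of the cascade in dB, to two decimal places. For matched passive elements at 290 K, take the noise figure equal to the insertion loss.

Convert to linear (a loss of L dB is a gain of −L dB): F_i = 10^(NF_i/10), G_i = 10^(G_i,dB/10)
  Stage 1: F_1 = 10^(6.29/10) = 4.256, G_1 = 10^(−6.29/10) = 0.2350
  Stage 2: F_2 = 10^(6.71/10) = 4.688, G_2 = 10^(11.4/10) = 13.80
Friis cascade:
  F = 4.256 + (4.688 − 1)/0.2350 = 19.95
NF = 10 log₁₀(19.95) = 13.00 dB

13.00 dB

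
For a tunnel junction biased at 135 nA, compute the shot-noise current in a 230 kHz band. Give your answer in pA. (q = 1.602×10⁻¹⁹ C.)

99.7 pA

I_n = √(2qI·B)
2qI·B = 2 × 1.602×10⁻¹⁹ × 1.35×10⁻⁷ × 2.30×10⁵ = 9.95×10⁻²¹ A²
I_n = √(9.95×10⁻²¹) = 9.97×10⁻¹¹ A = 99.7 pA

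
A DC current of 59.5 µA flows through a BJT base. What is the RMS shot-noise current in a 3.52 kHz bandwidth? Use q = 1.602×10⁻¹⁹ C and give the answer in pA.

I_n = √(2qI·B)
2qI·B = 2 × 1.602×10⁻¹⁹ × 5.95×10⁻⁵ × 3.52×10³ = 6.71×10⁻²⁰ A²
I_n = √(6.71×10⁻²⁰) = 2.59×10⁻¹⁰ A = 259 pA

259 pA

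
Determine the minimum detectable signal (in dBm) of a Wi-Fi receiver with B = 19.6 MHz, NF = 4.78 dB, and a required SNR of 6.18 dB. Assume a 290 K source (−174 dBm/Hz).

−90.1 dBm

Sensitivity = −174 + 10 log₁₀(B) + NF + SNR_min
= −174 + 72.92 + 4.78 + 6.18
= −90.12 dBm → −90.1 dBm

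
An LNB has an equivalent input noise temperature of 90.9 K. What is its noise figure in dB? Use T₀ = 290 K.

1.18 dB

F = 1 + T_e/T₀ = 1 + 90.9/290 = 1.31345
NF = 10 log₁₀(1.31345) = 1.18 dB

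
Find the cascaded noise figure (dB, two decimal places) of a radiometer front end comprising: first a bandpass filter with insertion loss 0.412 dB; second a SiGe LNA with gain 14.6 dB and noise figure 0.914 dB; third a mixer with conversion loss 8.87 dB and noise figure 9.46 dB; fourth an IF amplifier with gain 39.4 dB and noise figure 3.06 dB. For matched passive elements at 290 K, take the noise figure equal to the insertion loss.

2.91 dB

Convert to linear (a loss of L dB is a gain of −L dB): F_i = 10^(NF_i/10), G_i = 10^(G_i,dB/10)
  Stage 1: F_1 = 10^(0.412/10) = 1.100, G_1 = 10^(−0.412/10) = 0.9095
  Stage 2: F_2 = 10^(0.914/10) = 1.234, G_2 = 10^(14.6/10) = 28.84
  Stage 3: F_3 = 10^(9.46/10) = 8.831, G_3 = 10^(−8.87/10) = 0.1297
  Stage 4: F_4 = 10^(3.06/10) = 2.023, G_4 = 10^(39.4/10) = 8710
Friis cascade:
  F = 1.100 + (1.234 − 1)/0.9095 + (8.831 − 1)/26.23 + (2.023 − 1)/3.403 = 1.956
NF = 10 log₁₀(1.956) = 2.91 dB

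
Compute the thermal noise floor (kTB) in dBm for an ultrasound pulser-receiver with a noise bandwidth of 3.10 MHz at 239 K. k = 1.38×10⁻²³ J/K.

−109.9 dBm

P_n = kTB = 1.38×10⁻²³ × 239 × 3.10×10⁶ = 1.02×10⁻¹⁴ W
In dBm: 10 log₁₀(1.02×10⁻¹⁴ / 10⁻³) = −109.9 dBm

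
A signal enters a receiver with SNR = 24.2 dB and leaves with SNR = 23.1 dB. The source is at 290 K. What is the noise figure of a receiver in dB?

1.1 dB

NF (dB) = SNR_in(dB) − SNR_out(dB) when the source is at T₀
NF = 24.2 − 23.1 = 1.1 dB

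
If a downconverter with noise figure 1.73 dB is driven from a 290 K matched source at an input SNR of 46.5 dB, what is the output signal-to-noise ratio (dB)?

44.77 dB

By definition F = SNR_in/SNR_out, so in dB: SNR_out = SNR_in − NF
SNR_out = 46.5 − 1.73 = 44.77 dB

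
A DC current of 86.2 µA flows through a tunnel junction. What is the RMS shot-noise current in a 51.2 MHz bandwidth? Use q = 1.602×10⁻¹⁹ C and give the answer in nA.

37.6 nA

I_n = √(2qI·B)
2qI·B = 2 × 1.602×10⁻¹⁹ × 8.62×10⁻⁵ × 5.12×10⁷ = 1.41×10⁻¹⁵ A²
I_n = √(1.41×10⁻¹⁵) = 3.76×10⁻⁸ A = 37.6 nA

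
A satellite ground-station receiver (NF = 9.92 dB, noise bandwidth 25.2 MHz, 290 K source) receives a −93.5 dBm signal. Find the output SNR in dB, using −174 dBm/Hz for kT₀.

Noise floor: N = −174 + 10 log₁₀(B) + NF
10 log₁₀(2.52×10⁷) = 74.01 dB
N = −174 + 74.01 + 9.92 = −90.07 dBm
SNR = P_sig − N = −93.5 − (−90.07) = −3.43 dB → −3.4 dB

−3.4 dB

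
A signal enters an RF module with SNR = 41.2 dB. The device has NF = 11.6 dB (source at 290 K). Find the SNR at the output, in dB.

By definition F = SNR_in/SNR_out, so in dB: SNR_out = SNR_in − NF
SNR_out = 41.2 − 11.6 = 29.6 dB

29.6 dB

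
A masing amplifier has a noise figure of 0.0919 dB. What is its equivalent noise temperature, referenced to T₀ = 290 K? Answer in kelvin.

6.20 K

F = 10^(0.0919/10) = 1.02139
T_e = (F − 1)·T₀ = (1.02139 − 1) × 290 = 6.20 K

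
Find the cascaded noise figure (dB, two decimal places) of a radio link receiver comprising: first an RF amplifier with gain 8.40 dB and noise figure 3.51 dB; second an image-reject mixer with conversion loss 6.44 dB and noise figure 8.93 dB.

5.09 dB

Convert to linear (a loss of L dB is a gain of −L dB): F_i = 10^(NF_i/10), G_i = 10^(G_i,dB/10)
  Stage 1: F_1 = 10^(3.51/10) = 2.244, G_1 = 10^(8.40/10) = 6.918
  Stage 2: F_2 = 10^(8.93/10) = 7.816, G_2 = 10^(−6.44/10) = 0.2270
Friis cascade:
  F = 2.244 + (7.816 − 1)/6.918 = 3.229
NF = 10 log₁₀(3.229) = 5.09 dB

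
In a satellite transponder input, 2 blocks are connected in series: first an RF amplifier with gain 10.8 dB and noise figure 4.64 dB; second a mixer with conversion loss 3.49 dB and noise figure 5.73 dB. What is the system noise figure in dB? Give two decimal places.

Convert to linear (a loss of L dB is a gain of −L dB): F_i = 10^(NF_i/10), G_i = 10^(G_i,dB/10)
  Stage 1: F_1 = 10^(4.64/10) = 2.911, G_1 = 10^(10.8/10) = 12.02
  Stage 2: F_2 = 10^(5.73/10) = 3.741, G_2 = 10^(−3.49/10) = 0.4477
Friis cascade:
  F = 2.911 + (3.741 − 1)/12.02 = 3.139
NF = 10 log₁₀(3.139) = 4.97 dB

4.97 dB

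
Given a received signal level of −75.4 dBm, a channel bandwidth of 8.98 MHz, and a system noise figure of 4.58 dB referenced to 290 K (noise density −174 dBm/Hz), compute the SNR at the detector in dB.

Noise floor: N = −174 + 10 log₁₀(B) + NF
10 log₁₀(8.98×10⁶) = 69.53 dB
N = −174 + 69.53 + 4.58 = −99.89 dBm
SNR = P_sig − N = −75.4 − (−99.89) = 24.49 dB → 24.5 dB

24.5 dB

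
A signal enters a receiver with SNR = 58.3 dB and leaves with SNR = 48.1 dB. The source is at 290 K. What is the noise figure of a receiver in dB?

NF (dB) = SNR_in(dB) − SNR_out(dB) when the source is at T₀
NF = 58.3 − 48.1 = 10.2 dB

10.2 dB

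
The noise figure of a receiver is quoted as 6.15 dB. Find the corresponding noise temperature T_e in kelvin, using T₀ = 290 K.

F = 10^(6.15/10) = 4.12098
T_e = (F − 1)·T₀ = (4.12098 − 1) × 290 = 905 K

905 K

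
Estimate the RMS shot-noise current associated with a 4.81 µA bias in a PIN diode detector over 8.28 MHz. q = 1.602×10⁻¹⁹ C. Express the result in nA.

3.57 nA

I_n = √(2qI·B)
2qI·B = 2 × 1.602×10⁻¹⁹ × 4.81×10⁻⁶ × 8.28×10⁶ = 1.28×10⁻¹⁷ A²
I_n = √(1.28×10⁻¹⁷) = 3.57×10⁻⁹ A = 3.57 nA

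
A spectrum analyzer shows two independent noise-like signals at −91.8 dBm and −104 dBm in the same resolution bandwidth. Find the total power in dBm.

−91.5 dBm

Convert to linear, add, convert back:
P₁ = 6.61×10⁻¹³ W, P₂ = 3.98×10⁻¹⁴ W
P_tot = 7.01×10⁻¹³ W → 10 log₁₀(P_tot / 10⁻³) = −91.5 dBm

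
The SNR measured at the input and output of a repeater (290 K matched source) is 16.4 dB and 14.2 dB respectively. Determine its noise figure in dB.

2.2 dB

NF (dB) = SNR_in(dB) − SNR_out(dB) when the source is at T₀
NF = 16.4 − 14.2 = 2.2 dB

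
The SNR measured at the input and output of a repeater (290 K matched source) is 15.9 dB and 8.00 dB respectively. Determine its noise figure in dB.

NF (dB) = SNR_in(dB) − SNR_out(dB) when the source is at T₀
NF = 15.9 − 8.00 = 7.90 dB

7.90 dB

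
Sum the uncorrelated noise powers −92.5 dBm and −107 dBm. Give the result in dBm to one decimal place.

Convert to linear, add, convert back:
P₁ = 5.62×10⁻¹³ W, P₂ = 2.00×10⁻¹⁴ W
P_tot = 5.82×10⁻¹³ W → 10 log₁₀(P_tot / 10⁻³) = −92.3 dBm

−92.3 dBm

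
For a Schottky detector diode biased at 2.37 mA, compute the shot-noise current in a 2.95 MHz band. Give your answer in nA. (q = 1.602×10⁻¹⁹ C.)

I_n = √(2qI·B)
2qI·B = 2 × 1.602×10⁻¹⁹ × 2.37×10⁻³ × 2.95×10⁶ = 2.24×10⁻¹⁵ A²
I_n = √(2.24×10⁻¹⁵) = 4.73×10⁻⁸ A = 47.3 nA

47.3 nA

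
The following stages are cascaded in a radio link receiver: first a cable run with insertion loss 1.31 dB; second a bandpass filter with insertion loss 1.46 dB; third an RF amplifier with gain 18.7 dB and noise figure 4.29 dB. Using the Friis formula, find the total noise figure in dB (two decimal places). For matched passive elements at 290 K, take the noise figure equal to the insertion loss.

7.06 dB

Convert to linear (a loss of L dB is a gain of −L dB): F_i = 10^(NF_i/10), G_i = 10^(G_i,dB/10)
  Stage 1: F_1 = 10^(1.31/10) = 1.352, G_1 = 10^(−1.31/10) = 0.7396
  Stage 2: F_2 = 10^(1.46/10) = 1.400, G_2 = 10^(−1.46/10) = 0.7145
  Stage 3: F_3 = 10^(4.29/10) = 2.685, G_3 = 10^(18.7/10) = 74.13
Friis cascade:
  F = 1.352 + (1.400 − 1)/0.7396 + (2.685 − 1)/0.5284 = 5.082
NF = 10 log₁₀(5.082) = 7.06 dB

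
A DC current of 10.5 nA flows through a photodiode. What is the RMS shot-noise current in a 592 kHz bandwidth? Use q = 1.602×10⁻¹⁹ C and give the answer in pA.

I_n = √(2qI·B)
2qI·B = 2 × 1.602×10⁻¹⁹ × 1.05×10⁻⁸ × 5.92×10⁵ = 1.99×10⁻²¹ A²
I_n = √(1.99×10⁻²¹) = 4.46×10⁻¹¹ A = 44.6 pA

44.6 pA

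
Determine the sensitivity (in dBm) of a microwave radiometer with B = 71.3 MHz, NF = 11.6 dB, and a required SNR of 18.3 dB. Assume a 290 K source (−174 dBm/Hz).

−65.6 dBm

Sensitivity = −174 + 10 log₁₀(B) + NF + SNR_min
= −174 + 78.53 + 11.6 + 18.3
= −65.57 dBm → −65.6 dBm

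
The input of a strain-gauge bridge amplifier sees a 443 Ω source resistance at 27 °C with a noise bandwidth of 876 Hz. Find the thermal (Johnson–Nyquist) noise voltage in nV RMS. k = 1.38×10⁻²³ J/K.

80.2 nV

T = 27 °C + 273.15 = 300.15 K
V_n = √(4kTRB)
4kTRB = 4 × 1.38×10⁻²³ × 300.15 × 4.43×10² × 8.76×10² = 6.43×10⁻¹⁵ V²
V_n = √(6.43×10⁻¹⁵) = 8.02×10⁻⁸ V = 80.2 nV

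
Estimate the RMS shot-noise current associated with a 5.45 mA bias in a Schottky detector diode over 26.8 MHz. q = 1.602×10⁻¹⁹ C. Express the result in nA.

I_n = √(2qI·B)
2qI·B = 2 × 1.602×10⁻¹⁹ × 5.45×10⁻³ × 2.68×10⁷ = 4.68×10⁻¹⁴ A²
I_n = √(4.68×10⁻¹⁴) = 2.16×10⁻⁷ A = 216 nA

216 nA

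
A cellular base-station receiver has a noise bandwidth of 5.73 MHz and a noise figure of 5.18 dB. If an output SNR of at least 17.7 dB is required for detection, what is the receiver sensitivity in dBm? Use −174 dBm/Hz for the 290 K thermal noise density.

−83.5 dBm

Sensitivity = −174 + 10 log₁₀(B) + NF + SNR_min
= −174 + 67.58 + 5.18 + 17.7
= −83.54 dBm → −83.5 dBm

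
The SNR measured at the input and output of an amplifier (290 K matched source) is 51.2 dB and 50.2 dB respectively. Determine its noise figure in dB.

1.0 dB

NF (dB) = SNR_in(dB) − SNR_out(dB) when the source is at T₀
NF = 51.2 − 50.2 = 1.0 dB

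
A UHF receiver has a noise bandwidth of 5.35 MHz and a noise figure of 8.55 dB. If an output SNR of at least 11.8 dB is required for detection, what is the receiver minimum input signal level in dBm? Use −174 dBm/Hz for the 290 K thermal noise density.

Sensitivity = −174 + 10 log₁₀(B) + NF + SNR_min
= −174 + 67.28 + 8.55 + 11.8
= −86.37 dBm → −86.4 dBm

−86.4 dBm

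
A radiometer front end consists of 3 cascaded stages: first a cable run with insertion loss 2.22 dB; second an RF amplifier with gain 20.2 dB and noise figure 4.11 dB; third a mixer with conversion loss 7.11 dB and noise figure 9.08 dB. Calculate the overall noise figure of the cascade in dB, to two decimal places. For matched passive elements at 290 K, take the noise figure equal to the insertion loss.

6.44 dB

Convert to linear (a loss of L dB is a gain of −L dB): F_i = 10^(NF_i/10), G_i = 10^(G_i,dB/10)
  Stage 1: F_1 = 10^(2.22/10) = 1.667, G_1 = 10^(−2.22/10) = 0.5998
  Stage 2: F_2 = 10^(4.11/10) = 2.576, G_2 = 10^(20.2/10) = 104.7
  Stage 3: F_3 = 10^(9.08/10) = 8.091, G_3 = 10^(−7.11/10) = 0.1945
Friis cascade:
  F = 1.667 + (2.576 − 1)/0.5998 + (8.091 − 1)/62.81 = 4.408
NF = 10 log₁₀(4.408) = 6.44 dB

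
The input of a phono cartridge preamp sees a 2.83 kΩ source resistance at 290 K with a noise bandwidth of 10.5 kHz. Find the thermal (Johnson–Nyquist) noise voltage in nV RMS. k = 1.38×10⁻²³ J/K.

690 nV

V_n = √(4kTRB)
4kTRB = 4 × 1.38×10⁻²³ × 290 × 2.83×10³ × 1.05×10⁴ = 4.76×10⁻¹³ V²
V_n = √(4.76×10⁻¹³) = 6.90×10⁻⁷ V = 690 nV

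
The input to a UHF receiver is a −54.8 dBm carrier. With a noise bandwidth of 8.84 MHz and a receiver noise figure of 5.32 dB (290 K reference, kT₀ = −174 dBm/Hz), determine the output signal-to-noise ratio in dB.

44.4 dB

Noise floor: N = −174 + 10 log₁₀(B) + NF
10 log₁₀(8.84×10⁶) = 69.46 dB
N = −174 + 69.46 + 5.32 = −99.22 dBm
SNR = P_sig − N = −54.8 − (−99.22) = 44.42 dB → 44.4 dB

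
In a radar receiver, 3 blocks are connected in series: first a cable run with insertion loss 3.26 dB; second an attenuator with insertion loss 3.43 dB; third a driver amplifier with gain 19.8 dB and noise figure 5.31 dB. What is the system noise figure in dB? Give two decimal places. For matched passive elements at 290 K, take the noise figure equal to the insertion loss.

Convert to linear (a loss of L dB is a gain of −L dB): F_i = 10^(NF_i/10), G_i = 10^(G_i,dB/10)
  Stage 1: F_1 = 10^(3.26/10) = 2.118, G_1 = 10^(−3.26/10) = 0.4721
  Stage 2: F_2 = 10^(3.43/10) = 2.203, G_2 = 10^(−3.43/10) = 0.4539
  Stage 3: F_3 = 10^(5.31/10) = 3.396, G_3 = 10^(19.8/10) = 95.50
Friis cascade:
  F = 2.118 + (2.203 − 1)/0.4721 + (3.396 − 1)/0.2143 = 15.85
NF = 10 log₁₀(15.85) = 12.00 dB

12.00 dB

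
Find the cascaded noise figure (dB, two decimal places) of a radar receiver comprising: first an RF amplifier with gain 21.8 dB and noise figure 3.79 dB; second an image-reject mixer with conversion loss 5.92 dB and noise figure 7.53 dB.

3.85 dB

Convert to linear (a loss of L dB is a gain of −L dB): F_i = 10^(NF_i/10), G_i = 10^(G_i,dB/10)
  Stage 1: F_1 = 10^(3.79/10) = 2.393, G_1 = 10^(21.8/10) = 151.4
  Stage 2: F_2 = 10^(7.53/10) = 5.662, G_2 = 10^(−5.92/10) = 0.2559
Friis cascade:
  F = 2.393 + (5.662 − 1)/151.4 = 2.424
NF = 10 log₁₀(2.424) = 3.85 dB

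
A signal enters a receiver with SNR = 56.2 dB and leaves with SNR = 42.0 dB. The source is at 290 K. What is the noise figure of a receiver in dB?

NF (dB) = SNR_in(dB) − SNR_out(dB) when the source is at T₀
NF = 56.2 − 42.0 = 14.2 dB

14.2 dB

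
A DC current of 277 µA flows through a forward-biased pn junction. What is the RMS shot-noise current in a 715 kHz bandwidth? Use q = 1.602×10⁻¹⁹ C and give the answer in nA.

7.97 nA

I_n = √(2qI·B)
2qI·B = 2 × 1.602×10⁻¹⁹ × 2.77×10⁻⁴ × 7.15×10⁵ = 6.35×10⁻¹⁷ A²
I_n = √(6.35×10⁻¹⁷) = 7.97×10⁻⁹ A = 7.97 nA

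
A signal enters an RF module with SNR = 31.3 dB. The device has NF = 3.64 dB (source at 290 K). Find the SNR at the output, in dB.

27.66 dB

By definition F = SNR_in/SNR_out, so in dB: SNR_out = SNR_in − NF
SNR_out = 31.3 − 3.64 = 27.66 dB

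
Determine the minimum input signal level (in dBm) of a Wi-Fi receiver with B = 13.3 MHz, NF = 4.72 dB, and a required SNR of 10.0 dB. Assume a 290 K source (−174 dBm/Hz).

Sensitivity = −174 + 10 log₁₀(B) + NF + SNR_min
= −174 + 71.24 + 4.72 + 10.0
= −88.04 dBm → −88.0 dBm

−88.0 dBm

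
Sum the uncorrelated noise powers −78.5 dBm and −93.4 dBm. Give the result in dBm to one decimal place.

Convert to linear, add, convert back:
P₁ = 1.41×10⁻¹¹ W, P₂ = 4.57×10⁻¹³ W
P_tot = 1.46×10⁻¹¹ W → 10 log₁₀(P_tot / 10⁻³) = −78.4 dBm

−78.4 dBm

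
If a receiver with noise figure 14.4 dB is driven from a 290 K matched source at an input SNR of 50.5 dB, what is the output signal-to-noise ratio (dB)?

By definition F = SNR_in/SNR_out, so in dB: SNR_out = SNR_in − NF
SNR_out = 50.5 − 14.4 = 36.1 dB

36.1 dB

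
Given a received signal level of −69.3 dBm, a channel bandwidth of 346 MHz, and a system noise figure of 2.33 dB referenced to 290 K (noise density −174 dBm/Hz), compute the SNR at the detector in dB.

17.0 dB

Noise floor: N = −174 + 10 log₁₀(B) + NF
10 log₁₀(3.46×10⁸) = 85.39 dB
N = −174 + 85.39 + 2.33 = −86.28 dBm
SNR = P_sig − N = −69.3 − (−86.28) = 16.98 dB → 17.0 dB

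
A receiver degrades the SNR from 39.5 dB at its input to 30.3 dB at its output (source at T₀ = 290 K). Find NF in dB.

9.2 dB

NF (dB) = SNR_in(dB) − SNR_out(dB) when the source is at T₀
NF = 39.5 − 30.3 = 9.2 dB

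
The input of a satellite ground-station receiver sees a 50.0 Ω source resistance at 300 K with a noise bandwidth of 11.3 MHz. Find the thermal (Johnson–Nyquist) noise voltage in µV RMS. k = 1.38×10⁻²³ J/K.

V_n = √(4kTRB)
4kTRB = 4 × 1.38×10⁻²³ × 300 × 5.00×10¹ × 1.13×10⁷ = 9.36×10⁻¹² V²
V_n = √(9.36×10⁻¹²) = 3.06×10⁻⁶ V = 3.06 µV

3.06 µV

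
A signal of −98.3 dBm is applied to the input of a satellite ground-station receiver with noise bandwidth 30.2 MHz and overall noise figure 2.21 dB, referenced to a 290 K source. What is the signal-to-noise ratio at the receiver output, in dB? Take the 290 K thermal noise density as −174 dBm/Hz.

Noise floor: N = −174 + 10 log₁₀(B) + NF
10 log₁₀(3.02×10⁷) = 74.8 dB
N = −174 + 74.8 + 2.21 = −96.99 dBm
SNR = P_sig − N = −98.3 − (−96.99) = −1.31 dB → −1.3 dB

−1.3 dB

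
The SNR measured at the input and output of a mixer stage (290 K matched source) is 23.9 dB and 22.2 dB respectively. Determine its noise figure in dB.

1.7 dB

NF (dB) = SNR_in(dB) − SNR_out(dB) when the source is at T₀
NF = 23.9 − 22.2 = 1.7 dB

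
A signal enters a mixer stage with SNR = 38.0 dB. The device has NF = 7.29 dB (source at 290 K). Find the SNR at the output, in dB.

By definition F = SNR_in/SNR_out, so in dB: SNR_out = SNR_in − NF
SNR_out = 38.0 − 7.29 = 30.71 dB

30.71 dB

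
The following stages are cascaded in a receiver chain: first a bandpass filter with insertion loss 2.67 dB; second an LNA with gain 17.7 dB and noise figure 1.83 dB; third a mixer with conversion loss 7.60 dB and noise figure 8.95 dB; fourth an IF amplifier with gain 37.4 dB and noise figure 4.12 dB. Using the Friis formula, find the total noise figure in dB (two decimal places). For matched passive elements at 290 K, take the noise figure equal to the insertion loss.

5.21 dB

Convert to linear (a loss of L dB is a gain of −L dB): F_i = 10^(NF_i/10), G_i = 10^(G_i,dB/10)
  Stage 1: F_1 = 10^(2.67/10) = 1.849, G_1 = 10^(−2.67/10) = 0.5408
  Stage 2: F_2 = 10^(1.83/10) = 1.524, G_2 = 10^(17.7/10) = 58.88
  Stage 3: F_3 = 10^(8.95/10) = 7.852, G_3 = 10^(−7.60/10) = 0.1738
  Stage 4: F_4 = 10^(4.12/10) = 2.582, G_4 = 10^(37.4/10) = 5495
Friis cascade:
  F = 1.849 + (1.524 − 1)/0.5408 + (7.852 − 1)/31.84 + (2.582 − 1)/5.534 = 3.320
NF = 10 log₁₀(3.320) = 5.21 dB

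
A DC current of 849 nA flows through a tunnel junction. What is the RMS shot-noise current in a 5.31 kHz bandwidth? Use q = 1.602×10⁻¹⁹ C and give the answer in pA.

38.0 pA

I_n = √(2qI·B)
2qI·B = 2 × 1.602×10⁻¹⁹ × 8.49×10⁻⁷ × 5.31×10³ = 1.44×10⁻²¹ A²
I_n = √(1.44×10⁻²¹) = 3.80×10⁻¹¹ A = 38.0 pA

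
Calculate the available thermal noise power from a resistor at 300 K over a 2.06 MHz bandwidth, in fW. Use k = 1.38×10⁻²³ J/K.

P_n = kTB = 1.38×10⁻²³ × 300 × 2.06×10⁶ = 8.53×10⁻¹⁵ W = 8.53 fW

8.53 fW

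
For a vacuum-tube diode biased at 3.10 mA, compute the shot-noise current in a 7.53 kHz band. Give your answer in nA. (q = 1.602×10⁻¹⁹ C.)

I_n = √(2qI·B)
2qI·B = 2 × 1.602×10⁻¹⁹ × 3.10×10⁻³ × 7.53×10³ = 7.48×10⁻¹⁸ A²
I_n = √(7.48×10⁻¹⁸) = 2.73×10⁻⁹ A = 2.73 nA

2.73 nA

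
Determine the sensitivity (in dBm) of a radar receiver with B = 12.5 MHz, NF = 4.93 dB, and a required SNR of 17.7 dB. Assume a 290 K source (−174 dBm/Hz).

−80.4 dBm

Sensitivity = −174 + 10 log₁₀(B) + NF + SNR_min
= −174 + 70.97 + 4.93 + 17.7
= −80.40 dBm → −80.4 dBm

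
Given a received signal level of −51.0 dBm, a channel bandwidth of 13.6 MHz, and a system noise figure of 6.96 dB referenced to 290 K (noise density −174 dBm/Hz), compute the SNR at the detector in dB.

44.7 dB

Noise floor: N = −174 + 10 log₁₀(B) + NF
10 log₁₀(1.36×10⁷) = 71.34 dB
N = −174 + 71.34 + 6.96 = −95.70 dBm
SNR = P_sig − N = −51.0 − (−95.70) = 44.70 dB → 44.7 dB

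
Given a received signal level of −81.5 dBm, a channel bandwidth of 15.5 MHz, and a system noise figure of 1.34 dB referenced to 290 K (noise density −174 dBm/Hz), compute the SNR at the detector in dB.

19.3 dB

Noise floor: N = −174 + 10 log₁₀(B) + NF
10 log₁₀(1.55×10⁷) = 71.9 dB
N = −174 + 71.9 + 1.34 = −100.76 dBm
SNR = P_sig − N = −81.5 − (−100.76) = 19.26 dB → 19.3 dB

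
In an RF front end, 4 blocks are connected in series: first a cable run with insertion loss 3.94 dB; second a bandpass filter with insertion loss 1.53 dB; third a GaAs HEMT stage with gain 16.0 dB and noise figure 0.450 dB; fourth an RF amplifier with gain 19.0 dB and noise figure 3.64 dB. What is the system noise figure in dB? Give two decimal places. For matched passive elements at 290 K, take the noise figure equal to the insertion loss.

Convert to linear (a loss of L dB is a gain of −L dB): F_i = 10^(NF_i/10), G_i = 10^(G_i,dB/10)
  Stage 1: F_1 = 10^(3.94/10) = 2.477, G_1 = 10^(−3.94/10) = 0.4036
  Stage 2: F_2 = 10^(1.53/10) = 1.422, G_2 = 10^(−1.53/10) = 0.7031
  Stage 3: F_3 = 10^(0.450/10) = 1.109, G_3 = 10^(16.0/10) = 39.81
  Stage 4: F_4 = 10^(3.64/10) = 2.312, G_4 = 10^(19.0/10) = 79.43
Friis cascade:
  F = 2.477 + (1.422 − 1)/0.4036 + (1.109 − 1)/0.2838 + (2.312 − 1)/11.30 = 4.025
NF = 10 log₁₀(4.025) = 6.05 dB

6.05 dB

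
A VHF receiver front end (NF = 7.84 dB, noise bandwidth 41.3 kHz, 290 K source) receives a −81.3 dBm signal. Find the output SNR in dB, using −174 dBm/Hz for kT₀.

38.7 dB

Noise floor: N = −174 + 10 log₁₀(B) + NF
10 log₁₀(4.13×10⁴) = 46.16 dB
N = −174 + 46.16 + 7.84 = −120.00 dBm
SNR = P_sig − N = −81.3 − (−120.00) = 38.70 dB → 38.7 dB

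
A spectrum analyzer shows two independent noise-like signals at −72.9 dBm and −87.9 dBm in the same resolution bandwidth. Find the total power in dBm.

−72.8 dBm

Convert to linear, add, convert back:
P₁ = 5.13×10⁻¹¹ W, P₂ = 1.62×10⁻¹² W
P_tot = 5.29×10⁻¹¹ W → 10 log₁₀(P_tot / 10⁻³) = −72.8 dBm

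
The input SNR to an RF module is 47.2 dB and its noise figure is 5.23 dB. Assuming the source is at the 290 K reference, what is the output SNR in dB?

By definition F = SNR_in/SNR_out, so in dB: SNR_out = SNR_in − NF
SNR_out = 47.2 − 5.23 = 41.97 dB

41.97 dB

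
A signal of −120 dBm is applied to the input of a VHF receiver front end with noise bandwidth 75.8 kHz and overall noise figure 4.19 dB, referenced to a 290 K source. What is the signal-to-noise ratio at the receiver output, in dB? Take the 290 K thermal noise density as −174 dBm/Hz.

1.0 dB

Noise floor: N = −174 + 10 log₁₀(B) + NF
10 log₁₀(7.58×10⁴) = 48.8 dB
N = −174 + 48.8 + 4.19 = −121.01 dBm
SNR = P_sig − N = −120 − (−121.01) = 1.01 dB → 1.0 dB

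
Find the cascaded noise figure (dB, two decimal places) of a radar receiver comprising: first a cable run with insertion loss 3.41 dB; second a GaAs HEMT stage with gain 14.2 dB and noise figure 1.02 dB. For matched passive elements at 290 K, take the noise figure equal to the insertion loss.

Convert to linear (a loss of L dB is a gain of −L dB): F_i = 10^(NF_i/10), G_i = 10^(G_i,dB/10)
  Stage 1: F_1 = 10^(3.41/10) = 2.193, G_1 = 10^(−3.41/10) = 0.4560
  Stage 2: F_2 = 10^(1.02/10) = 1.265, G_2 = 10^(14.2/10) = 26.30
Friis cascade:
  F = 2.193 + (1.265 − 1)/0.4560 = 2.773
NF = 10 log₁₀(2.773) = 4.43 dB

4.43 dB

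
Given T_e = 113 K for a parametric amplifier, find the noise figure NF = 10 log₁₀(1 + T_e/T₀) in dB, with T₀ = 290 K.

F = 1 + T_e/T₀ = 1 + 113/290 = 1.38966
NF = 10 log₁₀(1.38966) = 1.43 dB

1.43 dB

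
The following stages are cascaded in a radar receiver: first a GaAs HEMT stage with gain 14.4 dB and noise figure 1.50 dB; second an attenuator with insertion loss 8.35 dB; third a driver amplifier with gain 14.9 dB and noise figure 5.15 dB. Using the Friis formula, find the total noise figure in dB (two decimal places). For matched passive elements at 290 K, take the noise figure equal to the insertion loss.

Convert to linear (a loss of L dB is a gain of −L dB): F_i = 10^(NF_i/10), G_i = 10^(G_i,dB/10)
  Stage 1: F_1 = 10^(1.50/10) = 1.413, G_1 = 10^(14.4/10) = 27.54
  Stage 2: F_2 = 10^(8.35/10) = 6.839, G_2 = 10^(−8.35/10) = 0.1462
  Stage 3: F_3 = 10^(5.15/10) = 3.273, G_3 = 10^(14.9/10) = 30.90
Friis cascade:
  F = 1.413 + (6.839 − 1)/27.54 + (3.273 − 1)/4.027 = 2.189
NF = 10 log₁₀(2.189) = 3.40 dB

3.40 dB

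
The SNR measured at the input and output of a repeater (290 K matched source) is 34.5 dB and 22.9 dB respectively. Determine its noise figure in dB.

NF (dB) = SNR_in(dB) − SNR_out(dB) when the source is at T₀
NF = 34.5 − 22.9 = 11.6 dB

11.6 dB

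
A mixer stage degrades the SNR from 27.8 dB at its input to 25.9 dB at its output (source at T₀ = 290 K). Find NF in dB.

NF (dB) = SNR_in(dB) − SNR_out(dB) when the source is at T₀
NF = 27.8 − 25.9 = 1.9 dB

1.9 dB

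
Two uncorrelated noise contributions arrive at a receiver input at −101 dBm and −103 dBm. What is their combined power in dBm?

Convert to linear, add, convert back:
P₁ = 7.94×10⁻¹⁴ W, P₂ = 5.01×10⁻¹⁴ W
P_tot = 1.30×10⁻¹³ W → 10 log₁₀(P_tot / 10⁻³) = −98.9 dBm

−98.9 dBm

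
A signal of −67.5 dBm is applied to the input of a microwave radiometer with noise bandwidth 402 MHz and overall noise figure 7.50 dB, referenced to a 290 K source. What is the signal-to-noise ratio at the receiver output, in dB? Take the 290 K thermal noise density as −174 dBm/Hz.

Noise floor: N = −174 + 10 log₁₀(B) + NF
10 log₁₀(4.02×10⁸) = 86.04 dB
N = −174 + 86.04 + 7.50 = −80.46 dBm
SNR = P_sig − N = −67.5 − (−80.46) = 12.96 dB → 13.0 dB

13.0 dB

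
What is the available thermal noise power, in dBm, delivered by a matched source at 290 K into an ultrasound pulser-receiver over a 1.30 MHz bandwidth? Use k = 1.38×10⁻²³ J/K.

−112.8 dBm

P_n = kTB = 1.38×10⁻²³ × 290 × 1.30×10⁶ = 5.20×10⁻¹⁵ W
In dBm: 10 log₁₀(5.20×10⁻¹⁵ / 10⁻³) = −112.8 dBm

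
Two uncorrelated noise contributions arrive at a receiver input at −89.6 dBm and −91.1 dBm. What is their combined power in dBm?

Convert to linear, add, convert back:
P₁ = 1.10×10⁻¹² W, P₂ = 7.76×10⁻¹³ W
P_tot = 1.87×10⁻¹² W → 10 log₁₀(P_tot / 10⁻³) = −87.3 dBm

−87.3 dBm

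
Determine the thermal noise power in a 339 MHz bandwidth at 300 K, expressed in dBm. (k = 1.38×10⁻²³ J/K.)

P_n = kTB = 1.38×10⁻²³ × 300 × 3.39×10⁸ = 1.40×10⁻¹² W
In dBm: 10 log₁₀(1.40×10⁻¹² / 10⁻³) = −88.5 dBm

−88.5 dBm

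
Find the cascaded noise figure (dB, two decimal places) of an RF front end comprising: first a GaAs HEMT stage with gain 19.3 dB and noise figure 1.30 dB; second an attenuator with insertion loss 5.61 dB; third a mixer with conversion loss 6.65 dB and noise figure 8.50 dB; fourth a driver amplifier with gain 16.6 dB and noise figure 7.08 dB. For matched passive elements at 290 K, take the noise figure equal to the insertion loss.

Convert to linear (a loss of L dB is a gain of −L dB): F_i = 10^(NF_i/10), G_i = 10^(G_i,dB/10)
  Stage 1: F_1 = 10^(1.30/10) = 1.349, G_1 = 10^(19.3/10) = 85.11
  Stage 2: F_2 = 10^(5.61/10) = 3.639, G_2 = 10^(−5.61/10) = 0.2748
  Stage 3: F_3 = 10^(8.50/10) = 7.079, G_3 = 10^(−6.65/10) = 0.2163
  Stage 4: F_4 = 10^(7.08/10) = 5.105, G_4 = 10^(16.6/10) = 45.71
Friis cascade:
  F = 1.349 + (3.639 − 1)/85.11 + (7.079 − 1)/23.39 + (5.105 − 1)/5.058 = 2.451
NF = 10 log₁₀(2.451) = 3.89 dB

3.89 dB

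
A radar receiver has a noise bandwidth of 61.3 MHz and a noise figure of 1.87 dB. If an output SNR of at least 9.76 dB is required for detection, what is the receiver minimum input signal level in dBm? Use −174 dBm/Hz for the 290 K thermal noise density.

−84.5 dBm

Sensitivity = −174 + 10 log₁₀(B) + NF + SNR_min
= −174 + 77.87 + 1.87 + 9.76
= −84.50 dBm → −84.5 dBm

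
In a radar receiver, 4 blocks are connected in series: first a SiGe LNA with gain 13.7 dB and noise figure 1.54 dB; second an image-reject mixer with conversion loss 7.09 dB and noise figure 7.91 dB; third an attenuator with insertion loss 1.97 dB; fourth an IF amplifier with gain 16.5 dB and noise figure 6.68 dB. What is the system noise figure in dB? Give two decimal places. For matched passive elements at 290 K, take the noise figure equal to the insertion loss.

4.81 dB

Convert to linear (a loss of L dB is a gain of −L dB): F_i = 10^(NF_i/10), G_i = 10^(G_i,dB/10)
  Stage 1: F_1 = 10^(1.54/10) = 1.426, G_1 = 10^(13.7/10) = 23.44
  Stage 2: F_2 = 10^(7.91/10) = 6.180, G_2 = 10^(−7.09/10) = 0.1954
  Stage 3: F_3 = 10^(1.97/10) = 1.574, G_3 = 10^(−1.97/10) = 0.6353
  Stage 4: F_4 = 10^(6.68/10) = 4.656, G_4 = 10^(16.5/10) = 44.67
Friis cascade:
  F = 1.426 + (6.180 − 1)/23.44 + (1.574 − 1)/4.581 + (4.656 − 1)/2.911 = 3.028
NF = 10 log₁₀(3.028) = 4.81 dB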